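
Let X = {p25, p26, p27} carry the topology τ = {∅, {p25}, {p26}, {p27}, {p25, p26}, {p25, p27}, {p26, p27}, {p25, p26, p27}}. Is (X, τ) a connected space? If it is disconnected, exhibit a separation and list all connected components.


(X, τ) is disconnected; components = [{p25}, {p26}, {p27}].

Find clopen sets (U ∈ τ with X ∖ U ∈ τ):
  U = ∅, X ∖ U = {p25, p26, p27} — both open, so U is clopen.
  U = {p25}, X ∖ U = {p26, p27} — both open, so U is clopen.
  U = {p26}, X ∖ U = {p25, p27} — both open, so U is clopen.
  U = {p27}, X ∖ U = {p25, p26} — both open, so U is clopen.
  U = {p25, p26}, X ∖ U = {p27} — both open, so U is clopen.
  U = {p25, p27}, X ∖ U = {p26} — both open, so U is clopen.
  U = {p26, p27}, X ∖ U = {p25} — both open, so U is clopen.
  U = {p25, p26, p27}, X ∖ U = ∅ — both open, so U is clopen.
Nontrivial clopen(s) exist: e.g. {p26, p27}. So (X, τ) is disconnected.
Compute connected components by grouping points that agree on all clopens:
  component: {p25}
  component: {p26}
  component: {p27}


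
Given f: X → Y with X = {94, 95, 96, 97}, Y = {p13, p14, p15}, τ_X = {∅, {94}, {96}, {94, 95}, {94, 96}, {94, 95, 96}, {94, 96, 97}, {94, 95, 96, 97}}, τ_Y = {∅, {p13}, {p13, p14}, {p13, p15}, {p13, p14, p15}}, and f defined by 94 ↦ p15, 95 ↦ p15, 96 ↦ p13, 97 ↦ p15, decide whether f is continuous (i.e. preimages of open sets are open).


f IS continuous.

Compute f^{-1}(U) for each U ∈ τ_Y:
  U = ∅: f^{-1}(U) = ∅ ∈ τ_X ✓.
  U = {p13}: f^{-1}(U) = {96} ∈ τ_X ✓.
  U = {p13, p14}: f^{-1}(U) = {96} ∈ τ_X ✓.
  U = {p13, p15}: f^{-1}(U) = {94, 95, 96, 97} ∈ τ_X ✓.
  U = {p13, p14, p15}: f^{-1}(U) = {94, 95, 96, 97} ∈ τ_X ✓.
Every preimage lies in τ_X, so f IS continuous.


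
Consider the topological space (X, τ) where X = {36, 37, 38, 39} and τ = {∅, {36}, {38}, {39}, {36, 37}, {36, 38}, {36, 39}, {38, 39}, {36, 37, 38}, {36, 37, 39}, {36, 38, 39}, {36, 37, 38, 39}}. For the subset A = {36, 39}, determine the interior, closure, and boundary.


int(A) = {36, 39}, cl(A) = {36, 37, 39}, ∂A = {37}.

Closed sets in (X, τ) are complements of opens:
  closed(X, τ) = {∅, {37}, {38}, {39}, {36, 37}, {37, 38}, {37, 39}, {38, 39}, {36, 37, 38}, {36, 37, 39}, {37, 38, 39}, {36, 37, 38, 39}}.
int(A) = ⋃ {U ∈ τ : U ⊆ A}. Opens contained in A: ∅, {36}, {39}, {36, 39}.
Taking the union of these: int(A) = {36, 39}.
cl(A) = ⋂ {C closed : A ⊆ C}. Closed sets containing A: {36, 37, 39}, {36, 37, 38, 39}.
Intersecting these: cl(A) = {36, 37, 39}.
∂A = cl(A) ∖ int(A) = {36, 37, 39} ∖ {36, 39} = {37}.


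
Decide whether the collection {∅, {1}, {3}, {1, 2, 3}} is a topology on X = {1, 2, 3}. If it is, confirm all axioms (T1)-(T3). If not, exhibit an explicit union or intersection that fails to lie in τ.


τ is NOT a topology on X.

Axiom (T1): ∅ ∈ τ? Yes; X ∈ τ? Yes.
Axiom (T2/T3): check pairwise unions and intersections of members of τ.
Counterexample for (T2): {1} ∪ {3} = {1, 3} ∉ τ. Therefore τ is NOT a topology.


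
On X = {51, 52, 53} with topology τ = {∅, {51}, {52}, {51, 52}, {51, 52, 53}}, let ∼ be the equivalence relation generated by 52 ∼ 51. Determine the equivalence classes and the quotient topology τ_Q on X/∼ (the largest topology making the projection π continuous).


X/∼ = {[51=52], [53]}; |τ_Q| = 3.

Equivalence classes: [51=52], [53].
Quotient map π: X → X/∼ sends 51 ↦ [51=52], 52 ↦ [51=52], 53 ↦ [53].
For each subset V ⊆ X/∼, compute π^{-1}(V) ⊆ X and check whether π^{-1}(V) ∈ τ. V is open in τ_Q iff π^{-1}(V) ∈ τ.
  V = {}: π^{-1}(V) = ∅ ∈ τ ✓.
  V = {[51=52]}: π^{-1}(V) = {51, 52} ∈ τ ✓.
  V = {[53]}: π^{-1}(V) = {53} ∉ τ ✗.
  V = {[51=52], [53]}: π^{-1}(V) = {51, 52, 53} ∈ τ ✓.
Open sets in the quotient: τ_Q = {{}, {[51=52]}, {[51=52], [53]}} (3 elements).


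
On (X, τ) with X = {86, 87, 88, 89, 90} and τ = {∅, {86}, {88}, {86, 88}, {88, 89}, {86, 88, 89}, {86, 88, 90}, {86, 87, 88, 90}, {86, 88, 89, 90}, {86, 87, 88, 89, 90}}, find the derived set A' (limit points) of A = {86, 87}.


A' = {87, 90}

For each x ∈ X, list the open sets U ∈ τ with x ∈ U, then check whether U ∩ (A ∖ {x}) ≠ ∅ for every such U.
  x = 86: open {86} ∋ x has {86} ∩ (A ∖ {86}) = ∅, so x is NOT a limit point.
  x = 87: opens ∋ x are {86, 87, 88, 90}, {86, 87, 88, 89, 90}; each meets A ∖ {87}, so x IS a limit point.
  x = 88: open {88} ∋ x has {88} ∩ (A ∖ {88}) = ∅, so x is NOT a limit point.
  x = 89: open {88, 89} ∋ x has {88, 89} ∩ (A ∖ {89}) = ∅, so x is NOT a limit point.
  x = 90: opens ∋ x are {86, 88, 90}, {86, 87, 88, 90}, {86, 88, 89, 90}, {86, 87, 88, 89, 90}; each meets A ∖ {90}, so x IS a limit point.
Collecting: A' = {87, 90}.


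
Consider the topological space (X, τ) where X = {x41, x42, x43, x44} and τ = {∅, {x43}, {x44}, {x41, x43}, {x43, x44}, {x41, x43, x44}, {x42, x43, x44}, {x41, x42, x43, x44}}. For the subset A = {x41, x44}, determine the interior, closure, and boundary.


int(A) = {x44}, cl(A) = {x41, x42, x44}, ∂A = {x41, x42}.

Closed sets in (X, τ) are complements of opens:
  closed(X, τ) = {∅, {x41}, {x42}, {x41, x42}, {x42, x44}, {x41, x42, x43}, {x41, x42, x44}, {x41, x42, x43, x44}}.
int(A) = ⋃ {U ∈ τ : U ⊆ A}. Opens contained in A: ∅, {x44}.
Taking the union of these: int(A) = {x44}.
cl(A) = ⋂ {C closed : A ⊆ C}. Closed sets containing A: {x41, x42, x44}, {x41, x42, x43, x44}.
Intersecting these: cl(A) = {x41, x42, x44}.
∂A = cl(A) ∖ int(A) = {x41, x42, x44} ∖ {x44} = {x41, x42}.


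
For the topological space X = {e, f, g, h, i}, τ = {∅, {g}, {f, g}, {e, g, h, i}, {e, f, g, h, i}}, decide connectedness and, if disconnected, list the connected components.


(X, τ) is connected.

Find clopen sets (U ∈ τ with X ∖ U ∈ τ):
  U = ∅, X ∖ U = {e, f, g, h, i} — both open, so U is clopen.
  U = {e, f, g, h, i}, X ∖ U = ∅ — both open, so U is clopen.
Only trivial clopens (∅ and X) exist, so (X, τ) is connected.
Compute connected components by grouping points that agree on all clopens:
  component: {e, f, g, h, i}


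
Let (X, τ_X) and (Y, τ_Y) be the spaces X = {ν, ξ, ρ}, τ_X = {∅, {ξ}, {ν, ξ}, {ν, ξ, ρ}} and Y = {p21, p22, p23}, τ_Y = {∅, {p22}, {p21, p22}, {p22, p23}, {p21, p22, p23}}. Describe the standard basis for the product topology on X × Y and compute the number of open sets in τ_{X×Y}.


Basis B = {∅ × ∅, {ξ} × {p22}, {ν, ξ} × {p22}, {ξ} × {p21, p22}, {ξ} × {p22, p23}, {ν, ξ, ρ} × {p22}, {ξ} × {p21, p22, p23}, {ν, ξ} × {p21, p22}, {ν, ξ} × {p22, p23}, {ν, ξ} × {p21, p22, p23}, {ν, ξ, ρ} × {p21, p22}, {ν, ξ, ρ} × {p22, p23}, {ν, ξ, ρ} × {p21, p22, p23}}; |τ_{X×Y}| = 30.

Enumerate products U × V with U ∈ τ_X, V ∈ τ_Y (deduplicated):
  ∅ × ∅ = {} (∅)
  {ξ} × {p22} = {(ξ,p22)}
  {ν, ξ} × {p22} = {(ν,p22), (ξ,p22)}
  {ξ} × {p21, p22} = {(ξ,p21), (ξ,p22)}
  {ξ} × {p22, p23} = {(ξ,p22), (ξ,p23)}
  {ν, ξ, ρ} × {p22} = {(ν,p22), (ξ,p22), (ρ,p22)}
  {ξ} × {p21, p22, p23} = {(ξ,p21), (ξ,p22), (ξ,p23)}
  {ν, ξ} × {p21, p22} = {(ν,p21), (ν,p22), (ξ,p21), (ξ,p22)}
  {ν, ξ} × {p22, p23} = {(ν,p22), (ν,p23), (ξ,p22), (ξ,p23)}
  {ν, ξ} × {p21, p22, p23} = {(ν,p21), (ν,p22), (ν,p23), (ξ,p21), (ξ,p22), (ξ,p23)}
  {ν, ξ, ρ} × {p21, p22} = {(ν,p21), (ν,p22), (ξ,p21), (ξ,p22), (ρ,p21), (ρ,p22)}
  {ν, ξ, ρ} × {p22, p23} = {(ν,p22), (ν,p23), (ξ,p22), (ξ,p23), (ρ,p22), (ρ,p23)}
  {ν, ξ, ρ} × {p21, p22, p23} = {(ν,p21), (ν,p22), (ν,p23), (ξ,p21), (ξ,p22), (ξ,p23), (ρ,p21), (ρ,p22), (ρ,p23)}
These 13 distinct sets form the basis B.
Close under arbitrary unions to get τ_{X×Y}; counting gives |τ_{X×Y}| = 30.


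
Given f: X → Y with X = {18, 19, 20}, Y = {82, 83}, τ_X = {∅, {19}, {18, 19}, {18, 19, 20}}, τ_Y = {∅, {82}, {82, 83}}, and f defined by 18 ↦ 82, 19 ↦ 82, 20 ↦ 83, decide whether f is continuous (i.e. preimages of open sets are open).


f IS continuous.

Compute f^{-1}(U) for each U ∈ τ_Y:
  U = ∅: f^{-1}(U) = ∅ ∈ τ_X ✓.
  U = {82}: f^{-1}(U) = {18, 19} ∈ τ_X ✓.
  U = {82, 83}: f^{-1}(U) = {18, 19, 20} ∈ τ_X ✓.
Every preimage lies in τ_X, so f IS continuous.


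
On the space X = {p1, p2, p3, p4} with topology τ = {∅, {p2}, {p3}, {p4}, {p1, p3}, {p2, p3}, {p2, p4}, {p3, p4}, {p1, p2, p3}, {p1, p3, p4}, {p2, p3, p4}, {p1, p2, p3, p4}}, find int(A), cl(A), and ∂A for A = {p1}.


int(A) = ∅, cl(A) = {p1}, ∂A = {p1}.

Closed sets in (X, τ) are complements of opens:
  closed(X, τ) = {∅, {p1}, {p2}, {p4}, {p1, p2}, {p1, p3}, {p1, p4}, {p2, p4}, {p1, p2, p3}, {p1, p2, p4}, {p1, p3, p4}, {p1, p2, p3, p4}}.
int(A) = ⋃ {U ∈ τ : U ⊆ A}. Opens contained in A: ∅.
Taking the union of these: int(A) = ∅.
cl(A) = ⋂ {C closed : A ⊆ C}. Closed sets containing A: {p1}, {p1, p2}, {p1, p3}, {p1, p4}, {p1, p2, p3}, {p1, p2, p4}, {p1, p3, p4}, {p1, p2, p3, p4}.
Intersecting these: cl(A) = {p1}.
∂A = cl(A) ∖ int(A) = {p1} ∖ ∅ = {p1}.


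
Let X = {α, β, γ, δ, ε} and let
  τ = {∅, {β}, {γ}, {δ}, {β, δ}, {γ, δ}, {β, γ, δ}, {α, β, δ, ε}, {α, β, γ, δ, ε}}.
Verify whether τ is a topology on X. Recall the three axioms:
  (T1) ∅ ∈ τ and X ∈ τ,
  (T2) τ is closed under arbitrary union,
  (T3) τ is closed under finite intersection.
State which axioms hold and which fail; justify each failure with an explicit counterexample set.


τ is NOT a topology on X.

Axiom (T1): ∅ ∈ τ? Yes; X ∈ τ? Yes.
Axiom (T2/T3): check pairwise unions and intersections of members of τ.
Counterexample for (T2): {β} ∪ {γ} = {β, γ} ∉ τ. Therefore τ is NOT a topology.


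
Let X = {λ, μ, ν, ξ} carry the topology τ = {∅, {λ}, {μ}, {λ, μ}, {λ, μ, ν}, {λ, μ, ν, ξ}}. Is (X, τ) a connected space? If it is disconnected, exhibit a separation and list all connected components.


(X, τ) is connected.

Find clopen sets (U ∈ τ with X ∖ U ∈ τ):
  U = ∅, X ∖ U = {λ, μ, ν, ξ} — both open, so U is clopen.
  U = {λ, μ, ν, ξ}, X ∖ U = ∅ — both open, so U is clopen.
Only trivial clopens (∅ and X) exist, so (X, τ) is connected.
Compute connected components by grouping points that agree on all clopens:
  component: {λ, μ, ν, ξ}


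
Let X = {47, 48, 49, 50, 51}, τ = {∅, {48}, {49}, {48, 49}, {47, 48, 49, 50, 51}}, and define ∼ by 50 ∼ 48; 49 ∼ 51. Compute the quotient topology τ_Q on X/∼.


X/∼ = {[47], [48=50], [49=51]}; |τ_Q| = 2.

Equivalence classes: [47], [48=50], [49=51].
Quotient map π: X → X/∼ sends 47 ↦ [47], 48 ↦ [48=50], 49 ↦ [49=51], 50 ↦ [48=50], 51 ↦ [49=51].
For each subset V ⊆ X/∼, compute π^{-1}(V) ⊆ X and check whether π^{-1}(V) ∈ τ. V is open in τ_Q iff π^{-1}(V) ∈ τ.
  V = {}: π^{-1}(V) = ∅ ∈ τ ✓.
  V = {[47]}: π^{-1}(V) = {47} ∉ τ ✗.
  V = {[48=50]}: π^{-1}(V) = {48, 50} ∉ τ ✗.
  V = {[47], [48=50]}: π^{-1}(V) = {47, 48, 50} ∉ τ ✗.
  V = {[49=51]}: π^{-1}(V) = {49, 51} ∉ τ ✗.
  V = {[47], [49=51]}: π^{-1}(V) = {47, 49, 51} ∉ τ ✗.
  V = {[48=50], [49=51]}: π^{-1}(V) = {48, 49, 50, 51} ∉ τ ✗.
  V = {[47], [48=50], [49=51]}: π^{-1}(V) = {47, 48, 49, 50, 51} ∈ τ ✓.
Open sets in the quotient: τ_Q = {{}, {[47], [48=50], [49=51]}} (2 elements).


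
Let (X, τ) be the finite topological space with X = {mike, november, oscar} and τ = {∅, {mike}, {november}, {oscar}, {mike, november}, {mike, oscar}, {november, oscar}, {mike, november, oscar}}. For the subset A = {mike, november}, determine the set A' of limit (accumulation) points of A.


A' = ∅

For each x ∈ X, list the open sets U ∈ τ with x ∈ U, then check whether U ∩ (A ∖ {x}) ≠ ∅ for every such U.
  x = mike: open {mike} ∋ x has {mike} ∩ (A ∖ {mike}) = ∅, so x is NOT a limit point.
  x = november: open {november} ∋ x has {november} ∩ (A ∖ {november}) = ∅, so x is NOT a limit point.
  x = oscar: open {oscar} ∋ x has {oscar} ∩ (A ∖ {oscar}) = ∅, so x is NOT a limit point.
Collecting: A' = ∅.


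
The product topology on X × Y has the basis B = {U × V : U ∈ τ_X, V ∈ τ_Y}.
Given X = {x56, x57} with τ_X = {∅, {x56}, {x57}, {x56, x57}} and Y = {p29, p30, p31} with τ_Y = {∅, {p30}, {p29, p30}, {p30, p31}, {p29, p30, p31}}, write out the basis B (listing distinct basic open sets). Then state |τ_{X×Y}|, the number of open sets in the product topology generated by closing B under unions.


Basis B = {∅ × ∅, {x56} × {p30}, {x57} × {p30}, {x56} × {p29, p30}, {x56} × {p30, p31}, {x56, x57} × {p30}, {x57} × {p29, p30}, {x57} × {p30, p31}, {x56} × {p29, p30, p31}, {x57} × {p29, p30, p31}, {x56, x57} × {p29, p30}, {x56, x57} × {p30, p31}, {x56, x57} × {p29, p30, p31}}; |τ_{X×Y}| = 25.

Enumerate products U × V with U ∈ τ_X, V ∈ τ_Y (deduplicated):
  ∅ × ∅ = {} (∅)
  {x56} × {p30} = {(x56,p30)}
  {x57} × {p30} = {(x57,p30)}
  {x56} × {p29, p30} = {(x56,p29), (x56,p30)}
  {x56} × {p30, p31} = {(x56,p30), (x56,p31)}
  {x56, x57} × {p30} = {(x56,p30), (x57,p30)}
  {x57} × {p29, p30} = {(x57,p29), (x57,p30)}
  {x57} × {p30, p31} = {(x57,p30), (x57,p31)}
  {x56} × {p29, p30, p31} = {(x56,p29), (x56,p30), (x56,p31)}
  {x57} × {p29, p30, p31} = {(x57,p29), (x57,p30), (x57,p31)}
  {x56, x57} × {p29, p30} = {(x56,p29), (x56,p30), (x57,p29), (x57,p30)}
  {x56, x57} × {p30, p31} = {(x56,p30), (x56,p31), (x57,p30), (x57,p31)}
  {x56, x57} × {p29, p30, p31} = {(x56,p29), (x56,p30), (x56,p31), (x57,p29), (x57,p30), (x57,p31)}
These 13 distinct sets form the basis B.
Close under arbitrary unions to get τ_{X×Y}; counting gives |τ_{X×Y}| = 25.


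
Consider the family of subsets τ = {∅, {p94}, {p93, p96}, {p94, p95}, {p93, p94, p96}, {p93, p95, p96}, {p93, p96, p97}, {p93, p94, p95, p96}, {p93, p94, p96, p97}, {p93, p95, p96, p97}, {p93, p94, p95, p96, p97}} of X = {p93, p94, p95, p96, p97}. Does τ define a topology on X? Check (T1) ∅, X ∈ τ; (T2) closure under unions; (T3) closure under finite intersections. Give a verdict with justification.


τ is NOT a topology on X.

Axiom (T1): ∅ ∈ τ? Yes; X ∈ τ? Yes.
Axiom (T2/T3): check pairwise unions and intersections of members of τ.
Counterexample for (T3): {p94, p95} ∩ {p93, p95, p96} = {p95} ∉ τ. Therefore τ is NOT a topology.


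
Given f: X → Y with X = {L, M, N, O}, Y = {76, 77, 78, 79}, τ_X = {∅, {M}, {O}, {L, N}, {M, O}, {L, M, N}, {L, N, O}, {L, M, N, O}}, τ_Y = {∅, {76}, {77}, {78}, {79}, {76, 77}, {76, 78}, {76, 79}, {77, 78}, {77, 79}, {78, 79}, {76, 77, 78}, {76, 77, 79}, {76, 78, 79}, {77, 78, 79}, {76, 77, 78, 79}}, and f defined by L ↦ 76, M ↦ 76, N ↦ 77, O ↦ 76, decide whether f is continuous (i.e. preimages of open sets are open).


f is NOT continuous.

Compute f^{-1}(U) for each U ∈ τ_Y:
  U = ∅: f^{-1}(U) = ∅ ∈ τ_X ✓.
  U = {76}: f^{-1}(U) = {L, M, O} ∉ τ_X ✗.
  U = {77}: f^{-1}(U) = {N} ∉ τ_X ✗.
  U = {78}: f^{-1}(U) = ∅ ∈ τ_X ✓.
  U = {79}: f^{-1}(U) = ∅ ∈ τ_X ✓.
  U = {76, 77}: f^{-1}(U) = {L, M, N, O} ∈ τ_X ✓.
  U = {76, 78}: f^{-1}(U) = {L, M, O} ∉ τ_X ✗.
  U = {76, 79}: f^{-1}(U) = {L, M, O} ∉ τ_X ✗.
  U = {77, 78}: f^{-1}(U) = {N} ∉ τ_X ✗.
  U = {77, 79}: f^{-1}(U) = {N} ∉ τ_X ✗.
  U = {78, 79}: f^{-1}(U) = ∅ ∈ τ_X ✓.
  U = {76, 77, 78}: f^{-1}(U) = {L, M, N, O} ∈ τ_X ✓.
  U = {76, 77, 79}: f^{-1}(U) = {L, M, N, O} ∈ τ_X ✓.
  U = {76, 78, 79}: f^{-1}(U) = {L, M, O} ∉ τ_X ✗.
  U = {77, 78, 79}: f^{-1}(U) = {N} ∉ τ_X ✗.
  U = {76, 77, 78, 79}: f^{-1}(U) = {L, M, N, O} ∈ τ_X ✓.
Found U = {76} with f^{-1}(U) = {L, M, O} not in τ_X. Therefore f is NOT continuous.


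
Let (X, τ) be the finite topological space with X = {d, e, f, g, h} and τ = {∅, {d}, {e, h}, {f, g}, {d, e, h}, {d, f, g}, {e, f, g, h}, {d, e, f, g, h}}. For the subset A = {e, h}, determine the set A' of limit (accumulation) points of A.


A' = {e, h}

For each x ∈ X, list the open sets U ∈ τ with x ∈ U, then check whether U ∩ (A ∖ {x}) ≠ ∅ for every such U.
  x = d: open {d} ∋ x has {d} ∩ (A ∖ {d}) = ∅, so x is NOT a limit point.
  x = e: opens ∋ x are {e, h}, {d, e, h}, {e, f, g, h}, {d, e, f, g, h}; each meets A ∖ {e}, so x IS a limit point.
  x = f: open {f, g} ∋ x has {f, g} ∩ (A ∖ {f}) = ∅, so x is NOT a limit point.
  x = g: open {f, g} ∋ x has {f, g} ∩ (A ∖ {g}) = ∅, so x is NOT a limit point.
  x = h: opens ∋ x are {e, h}, {d, e, h}, {e, f, g, h}, {d, e, f, g, h}; each meets A ∖ {h}, so x IS a limit point.
Collecting: A' = {e, h}.


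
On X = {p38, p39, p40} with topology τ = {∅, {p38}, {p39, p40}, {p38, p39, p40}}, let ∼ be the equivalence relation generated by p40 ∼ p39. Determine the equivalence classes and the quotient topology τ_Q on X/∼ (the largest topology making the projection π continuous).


X/∼ = {[p38], [p39=p40]}; |τ_Q| = 4.

Equivalence classes: [p38], [p39=p40].
Quotient map π: X → X/∼ sends p38 ↦ [p38], p39 ↦ [p39=p40], p40 ↦ [p39=p40].
For each subset V ⊆ X/∼, compute π^{-1}(V) ⊆ X and check whether π^{-1}(V) ∈ τ. V is open in τ_Q iff π^{-1}(V) ∈ τ.
  V = {}: π^{-1}(V) = ∅ ∈ τ ✓.
  V = {[p38]}: π^{-1}(V) = {p38} ∈ τ ✓.
  V = {[p39=p40]}: π^{-1}(V) = {p39, p40} ∈ τ ✓.
  V = {[p38], [p39=p40]}: π^{-1}(V) = {p38, p39, p40} ∈ τ ✓.
Open sets in the quotient: τ_Q = {{}, {[p38]}, {[p39=p40]}, {[p38], [p39=p40]}} (4 elements).


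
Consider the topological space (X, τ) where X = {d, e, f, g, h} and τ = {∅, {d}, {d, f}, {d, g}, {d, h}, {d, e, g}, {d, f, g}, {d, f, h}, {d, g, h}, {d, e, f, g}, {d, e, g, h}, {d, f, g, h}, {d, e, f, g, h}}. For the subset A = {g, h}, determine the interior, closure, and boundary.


int(A) = ∅, cl(A) = {e, g, h}, ∂A = {e, g, h}.

Closed sets in (X, τ) are complements of opens:
  closed(X, τ) = {∅, {e}, {f}, {h}, {e, f}, {e, g}, {e, h}, {f, h}, {e, f, g}, {e, f, h}, {e, g, h}, {e, f, g, h}, {d, e, f, g, h}}.
int(A) = ⋃ {U ∈ τ : U ⊆ A}. Opens contained in A: ∅.
Taking the union of these: int(A) = ∅.
cl(A) = ⋂ {C closed : A ⊆ C}. Closed sets containing A: {e, g, h}, {e, f, g, h}, {d, e, f, g, h}.
Intersecting these: cl(A) = {e, g, h}.
∂A = cl(A) ∖ int(A) = {e, g, h} ∖ ∅ = {e, g, h}.


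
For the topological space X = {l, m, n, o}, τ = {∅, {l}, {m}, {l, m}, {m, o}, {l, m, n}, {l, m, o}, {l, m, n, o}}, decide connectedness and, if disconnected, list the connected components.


(X, τ) is connected.

Find clopen sets (U ∈ τ with X ∖ U ∈ τ):
  U = ∅, X ∖ U = {l, m, n, o} — both open, so U is clopen.
  U = {l, m, n, o}, X ∖ U = ∅ — both open, so U is clopen.
Only trivial clopens (∅ and X) exist, so (X, τ) is connected.
Compute connected components by grouping points that agree on all clopens:
  component: {l, m, n, o}


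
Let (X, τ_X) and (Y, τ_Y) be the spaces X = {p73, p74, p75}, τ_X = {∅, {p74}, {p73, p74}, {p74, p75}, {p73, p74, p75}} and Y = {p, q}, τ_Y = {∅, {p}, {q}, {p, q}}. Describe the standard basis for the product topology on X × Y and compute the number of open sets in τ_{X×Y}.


Basis B = {∅ × ∅, {p74} × {p}, {p74} × {q}, {p73, p74} × {p}, {p73, p74} × {q}, {p74} × {p, q}, {p74, p75} × {p}, {p74, p75} × {q}, {p73, p74, p75} × {p}, {p73, p74, p75} × {q}, {p73, p74} × {p, q}, {p74, p75} × {p, q}, {p73, p74, p75} × {p, q}}; |τ_{X×Y}| = 25.

Enumerate products U × V with U ∈ τ_X, V ∈ τ_Y (deduplicated):
  ∅ × ∅ = {} (∅)
  {p74} × {p} = {(p74,p)}
  {p74} × {q} = {(p74,q)}
  {p73, p74} × {p} = {(p73,p), (p74,p)}
  {p73, p74} × {q} = {(p73,q), (p74,q)}
  {p74} × {p, q} = {(p74,p), (p74,q)}
  {p74, p75} × {p} = {(p74,p), (p75,p)}
  {p74, p75} × {q} = {(p74,q), (p75,q)}
  {p73, p74, p75} × {p} = {(p73,p), (p74,p), (p75,p)}
  {p73, p74, p75} × {q} = {(p73,q), (p74,q), (p75,q)}
  {p73, p74} × {p, q} = {(p73,p), (p73,q), (p74,p), (p74,q)}
  {p74, p75} × {p, q} = {(p74,p), (p74,q), (p75,p), (p75,q)}
  {p73, p74, p75} × {p, q} = {(p73,p), (p73,q), (p74,p), (p74,q), (p75,p), (p75,q)}
These 13 distinct sets form the basis B.
Close under arbitrary unions to get τ_{X×Y}; counting gives |τ_{X×Y}| = 25.


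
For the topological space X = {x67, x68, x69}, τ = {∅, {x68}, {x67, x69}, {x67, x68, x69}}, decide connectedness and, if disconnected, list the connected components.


(X, τ) is disconnected; components = [{x68}, {x67, x69}].

Find clopen sets (U ∈ τ with X ∖ U ∈ τ):
  U = ∅, X ∖ U = {x67, x68, x69} — both open, so U is clopen.
  U = {x68}, X ∖ U = {x67, x69} — both open, so U is clopen.
  U = {x67, x69}, X ∖ U = {x68} — both open, so U is clopen.
  U = {x67, x68, x69}, X ∖ U = ∅ — both open, so U is clopen.
Nontrivial clopen(s) exist: e.g. {x68}. So (X, τ) is disconnected.
Compute connected components by grouping points that agree on all clopens:
  component: {x68}
  component: {x67, x69}


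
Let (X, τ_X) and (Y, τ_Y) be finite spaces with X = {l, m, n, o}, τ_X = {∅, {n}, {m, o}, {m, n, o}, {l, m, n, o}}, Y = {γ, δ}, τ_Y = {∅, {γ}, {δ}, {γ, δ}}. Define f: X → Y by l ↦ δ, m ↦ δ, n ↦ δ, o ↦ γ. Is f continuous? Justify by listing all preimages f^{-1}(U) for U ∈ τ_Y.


f is NOT continuous.

Compute f^{-1}(U) for each U ∈ τ_Y:
  U = ∅: f^{-1}(U) = ∅ ∈ τ_X ✓.
  U = {γ}: f^{-1}(U) = {o} ∉ τ_X ✗.
  U = {δ}: f^{-1}(U) = {l, m, n} ∉ τ_X ✗.
  U = {γ, δ}: f^{-1}(U) = {l, m, n, o} ∈ τ_X ✓.
Found U = {γ} with f^{-1}(U) = {o} not in τ_X. Therefore f is NOT continuous.


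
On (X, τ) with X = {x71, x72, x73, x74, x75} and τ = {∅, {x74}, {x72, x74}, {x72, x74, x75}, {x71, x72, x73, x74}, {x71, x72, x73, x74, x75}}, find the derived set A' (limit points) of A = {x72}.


A' = {x71, x73, x75}

For each x ∈ X, list the open sets U ∈ τ with x ∈ U, then check whether U ∩ (A ∖ {x}) ≠ ∅ for every such U.
  x = x71: opens ∋ x are {x71, x72, x73, x74}, {x71, x72, x73, x74, x75}; each meets A ∖ {x71}, so x IS a limit point.
  x = x72: open {x72, x74} ∋ x has {x72, x74} ∩ (A ∖ {x72}) = ∅, so x is NOT a limit point.
  x = x73: opens ∋ x are {x71, x72, x73, x74}, {x71, x72, x73, x74, x75}; each meets A ∖ {x73}, so x IS a limit point.
  x = x74: open {x74} ∋ x has {x74} ∩ (A ∖ {x74}) = ∅, so x is NOT a limit point.
  x = x75: opens ∋ x are {x72, x74, x75}, {x71, x72, x73, x74, x75}; each meets A ∖ {x75}, so x IS a limit point.
Collecting: A' = {x71, x73, x75}.


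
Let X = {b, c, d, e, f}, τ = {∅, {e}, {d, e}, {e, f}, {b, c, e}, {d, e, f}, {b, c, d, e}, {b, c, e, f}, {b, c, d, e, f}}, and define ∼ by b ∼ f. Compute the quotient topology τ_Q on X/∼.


X/∼ = {[b=f], [c], [d], [e]}; |τ_Q| = 5.

Equivalence classes: [b=f], [c], [d], [e].
Quotient map π: X → X/∼ sends b ↦ [b=f], c ↦ [c], d ↦ [d], e ↦ [e], f ↦ [b=f].
For each subset V ⊆ X/∼, compute π^{-1}(V) ⊆ X and check whether π^{-1}(V) ∈ τ. V is open in τ_Q iff π^{-1}(V) ∈ τ.
  V = {}: π^{-1}(V) = ∅ ∈ τ ✓.
  V = {[b=f]}: π^{-1}(V) = {b, f} ∉ τ ✗.
  V = {[c]}: π^{-1}(V) = {c} ∉ τ ✗.
  V = {[b=f], [c]}: π^{-1}(V) = {b, c, f} ∉ τ ✗.
  V = {[d]}: π^{-1}(V) = {d} ∉ τ ✗.
  V = {[b=f], [d]}: π^{-1}(V) = {b, d, f} ∉ τ ✗.
  V = {[c], [d]}: π^{-1}(V) = {c, d} ∉ τ ✗.
  V = {[b=f], [c], [d]}: π^{-1}(V) = {b, c, d, f} ∉ τ ✗.
  V = {[e]}: π^{-1}(V) = {e} ∈ τ ✓.
  V = {[b=f], [e]}: π^{-1}(V) = {b, e, f} ∉ τ ✗.
  V = {[c], [e]}: π^{-1}(V) = {c, e} ∉ τ ✗.
  V = {[b=f], [c], [e]}: π^{-1}(V) = {b, c, e, f} ∈ τ ✓.
  V = {[d], [e]}: π^{-1}(V) = {d, e} ∈ τ ✓.
  V = {[b=f], [d], [e]}: π^{-1}(V) = {b, d, e, f} ∉ τ ✗.
  V = {[c], [d], [e]}: π^{-1}(V) = {c, d, e} ∉ τ ✗.
  V = {[b=f], [c], [d], [e]}: π^{-1}(V) = {b, c, d, e, f} ∈ τ ✓.
Open sets in the quotient: τ_Q = {{}, {[e]}, {[b=f], [c], [e]}, {[d], [e]}, {[b=f], [c], [d], [e]}} (5 elements).


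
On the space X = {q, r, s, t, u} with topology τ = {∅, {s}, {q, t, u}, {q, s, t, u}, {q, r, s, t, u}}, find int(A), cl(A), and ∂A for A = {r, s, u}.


int(A) = {s}, cl(A) = {q, r, s, t, u}, ∂A = {q, r, t, u}.

Closed sets in (X, τ) are complements of opens:
  closed(X, τ) = {∅, {r}, {r, s}, {q, r, t, u}, {q, r, s, t, u}}.
int(A) = ⋃ {U ∈ τ : U ⊆ A}. Opens contained in A: ∅, {s}.
Taking the union of these: int(A) = {s}.
cl(A) = ⋂ {C closed : A ⊆ C}. Closed sets containing A: {q, r, s, t, u}.
Intersecting these: cl(A) = {q, r, s, t, u}.
∂A = cl(A) ∖ int(A) = {q, r, s, t, u} ∖ {s} = {q, r, t, u}.


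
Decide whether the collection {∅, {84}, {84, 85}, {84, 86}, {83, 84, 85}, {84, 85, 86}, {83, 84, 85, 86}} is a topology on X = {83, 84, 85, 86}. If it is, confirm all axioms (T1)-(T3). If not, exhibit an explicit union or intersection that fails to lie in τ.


τ IS a topology on X.

Axiom (T1): ∅ ∈ τ? Yes; X ∈ τ? Yes.
Axiom (T2/T3): check pairwise unions and intersections of members of τ.
All pairwise intersections and unions checked — each lies in τ. Therefore τ satisfies (T1), (T2), (T3): it IS a topology on X.


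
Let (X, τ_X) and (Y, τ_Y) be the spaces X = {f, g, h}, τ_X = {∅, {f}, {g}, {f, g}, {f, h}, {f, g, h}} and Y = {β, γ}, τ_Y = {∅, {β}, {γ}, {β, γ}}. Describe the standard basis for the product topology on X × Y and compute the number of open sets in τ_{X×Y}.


Basis B = {∅ × ∅, {f} × {β}, {f} × {γ}, {g} × {β}, {g} × {γ}, {f} × {β, γ}, {f, g} × {β}, {f, h} × {β}, {f, g} × {γ}, {f, h} × {γ}, {g} × {β, γ}, {f, g, h} × {β}, {f, g, h} × {γ}, {f, g} × {β, γ}, {f, h} × {β, γ}, {f, g, h} × {β, γ}}; |τ_{X×Y}| = 36.

Enumerate products U × V with U ∈ τ_X, V ∈ τ_Y (deduplicated):
  ∅ × ∅ = {} (∅)
  {f} × {β} = {(f,β)}
  {f} × {γ} = {(f,γ)}
  {g} × {β} = {(g,β)}
  {g} × {γ} = {(g,γ)}
  {f} × {β, γ} = {(f,β), (f,γ)}
  {f, g} × {β} = {(f,β), (g,β)}
  {f, h} × {β} = {(f,β), (h,β)}
  {f, g} × {γ} = {(f,γ), (g,γ)}
  {f, h} × {γ} = {(f,γ), (h,γ)}
  {g} × {β, γ} = {(g,β), (g,γ)}
  {f, g, h} × {β} = {(f,β), (g,β), (h,β)}
  {f, g, h} × {γ} = {(f,γ), (g,γ), (h,γ)}
  {f, g} × {β, γ} = {(f,β), (f,γ), (g,β), (g,γ)}
  {f, h} × {β, γ} = {(f,β), (f,γ), (h,β), (h,γ)}
  {f, g, h} × {β, γ} = {(f,β), (f,γ), (g,β), (g,γ), (h,β), (h,γ)}
These 16 distinct sets form the basis B.
Close under arbitrary unions to get τ_{X×Y}; counting gives |τ_{X×Y}| = 36.


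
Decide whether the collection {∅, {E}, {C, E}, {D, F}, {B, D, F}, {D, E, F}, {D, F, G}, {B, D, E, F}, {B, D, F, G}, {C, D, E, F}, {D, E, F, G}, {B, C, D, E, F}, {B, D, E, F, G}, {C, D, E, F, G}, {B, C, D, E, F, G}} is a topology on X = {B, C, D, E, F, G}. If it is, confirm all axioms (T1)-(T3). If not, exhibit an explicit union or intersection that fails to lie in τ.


τ IS a topology on X.

Axiom (T1): ∅ ∈ τ? Yes; X ∈ τ? Yes.
Axiom (T2/T3): check pairwise unions and intersections of members of τ.
All pairwise intersections and unions checked — each lies in τ. Therefore τ satisfies (T1), (T2), (T3): it IS a topology on X.


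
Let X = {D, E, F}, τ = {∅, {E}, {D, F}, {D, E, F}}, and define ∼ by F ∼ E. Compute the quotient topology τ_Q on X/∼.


X/∼ = {[D], [E=F]}; |τ_Q| = 2.

Equivalence classes: [D], [E=F].
Quotient map π: X → X/∼ sends D ↦ [D], E ↦ [E=F], F ↦ [E=F].
For each subset V ⊆ X/∼, compute π^{-1}(V) ⊆ X and check whether π^{-1}(V) ∈ τ. V is open in τ_Q iff π^{-1}(V) ∈ τ.
  V = {}: π^{-1}(V) = ∅ ∈ τ ✓.
  V = {[D]}: π^{-1}(V) = {D} ∉ τ ✗.
  V = {[E=F]}: π^{-1}(V) = {E, F} ∉ τ ✗.
  V = {[D], [E=F]}: π^{-1}(V) = {D, E, F} ∈ τ ✓.
Open sets in the quotient: τ_Q = {{}, {[D], [E=F]}} (2 elements).


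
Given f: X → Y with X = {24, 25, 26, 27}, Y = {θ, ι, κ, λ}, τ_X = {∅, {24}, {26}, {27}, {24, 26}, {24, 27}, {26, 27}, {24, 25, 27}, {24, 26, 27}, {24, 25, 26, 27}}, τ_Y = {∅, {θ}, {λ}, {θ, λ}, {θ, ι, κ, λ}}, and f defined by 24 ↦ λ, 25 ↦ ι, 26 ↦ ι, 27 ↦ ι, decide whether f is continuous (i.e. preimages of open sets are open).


f IS continuous.

Compute f^{-1}(U) for each U ∈ τ_Y:
  U = ∅: f^{-1}(U) = ∅ ∈ τ_X ✓.
  U = {θ}: f^{-1}(U) = ∅ ∈ τ_X ✓.
  U = {λ}: f^{-1}(U) = {24} ∈ τ_X ✓.
  U = {θ, λ}: f^{-1}(U) = {24} ∈ τ_X ✓.
  U = {θ, ι, κ, λ}: f^{-1}(U) = {24, 25, 26, 27} ∈ τ_X ✓.
Every preimage lies in τ_X, so f IS continuous.


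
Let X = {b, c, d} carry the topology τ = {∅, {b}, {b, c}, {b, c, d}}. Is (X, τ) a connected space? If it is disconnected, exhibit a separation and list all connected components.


(X, τ) is connected.

Find clopen sets (U ∈ τ with X ∖ U ∈ τ):
  U = ∅, X ∖ U = {b, c, d} — both open, so U is clopen.
  U = {b, c, d}, X ∖ U = ∅ — both open, so U is clopen.
Only trivial clopens (∅ and X) exist, so (X, τ) is connected.
Compute connected components by grouping points that agree on all clopens:
  component: {b, c, d}


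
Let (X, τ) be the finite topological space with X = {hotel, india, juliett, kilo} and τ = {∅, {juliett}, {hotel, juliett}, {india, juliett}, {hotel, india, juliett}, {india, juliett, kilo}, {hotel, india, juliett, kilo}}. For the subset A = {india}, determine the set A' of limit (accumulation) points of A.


A' = {kilo}

For each x ∈ X, list the open sets U ∈ τ with x ∈ U, then check whether U ∩ (A ∖ {x}) ≠ ∅ for every such U.
  x = hotel: open {hotel, juliett} ∋ x has {hotel, juliett} ∩ (A ∖ {hotel}) = ∅, so x is NOT a limit point.
  x = india: open {india, juliett} ∋ x has {india, juliett} ∩ (A ∖ {india}) = ∅, so x is NOT a limit point.
  x = juliett: open {juliett} ∋ x has {juliett} ∩ (A ∖ {juliett}) = ∅, so x is NOT a limit point.
  x = kilo: opens ∋ x are {india, juliett, kilo}, {hotel, india, juliett, kilo}; each meets A ∖ {kilo}, so x IS a limit point.
Collecting: A' = {kilo}.


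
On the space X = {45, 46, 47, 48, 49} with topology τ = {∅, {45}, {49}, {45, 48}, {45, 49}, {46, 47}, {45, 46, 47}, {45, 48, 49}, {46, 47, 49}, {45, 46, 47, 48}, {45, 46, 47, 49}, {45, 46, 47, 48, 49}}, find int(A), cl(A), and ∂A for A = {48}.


int(A) = ∅, cl(A) = {48}, ∂A = {48}.

Closed sets in (X, τ) are complements of opens:
  closed(X, τ) = {∅, {48}, {49}, {45, 48}, {46, 47}, {48, 49}, {45, 48, 49}, {46, 47, 48}, {46, 47, 49}, {45, 46, 47, 48}, {46, 47, 48, 49}, {45, 46, 47, 48, 49}}.
int(A) = ⋃ {U ∈ τ : U ⊆ A}. Opens contained in A: ∅.
Taking the union of these: int(A) = ∅.
cl(A) = ⋂ {C closed : A ⊆ C}. Closed sets containing A: {48}, {45, 48}, {48, 49}, {45, 48, 49}, {46, 47, 48}, {45, 46, 47, 48}, {46, 47, 48, 49}, {45, 46, 47, 48, 49}.
Intersecting these: cl(A) = {48}.
∂A = cl(A) ∖ int(A) = {48} ∖ ∅ = {48}.


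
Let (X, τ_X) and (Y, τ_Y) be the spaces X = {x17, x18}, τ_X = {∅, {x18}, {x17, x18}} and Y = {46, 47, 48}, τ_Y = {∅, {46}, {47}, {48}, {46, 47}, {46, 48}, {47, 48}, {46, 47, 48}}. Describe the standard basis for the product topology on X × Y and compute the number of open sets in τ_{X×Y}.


Basis B = {∅ × ∅, {x18} × {46}, {x18} × {47}, {x18} × {48}, {x17, x18} × {46}, {x17, x18} × {47}, {x17, x18} × {48}, {x18} × {46, 47}, {x18} × {46, 48}, {x18} × {47, 48}, {x18} × {46, 47, 48}, {x17, x18} × {46, 47}, {x17, x18} × {46, 48}, {x17, x18} × {47, 48}, {x17, x18} × {46, 47, 48}}; |τ_{X×Y}| = 27.

Enumerate products U × V with U ∈ τ_X, V ∈ τ_Y (deduplicated):
  ∅ × ∅ = {} (∅)
  {x18} × {46} = {(x18,46)}
  {x18} × {47} = {(x18,47)}
  {x18} × {48} = {(x18,48)}
  {x17, x18} × {46} = {(x17,46), (x18,46)}
  {x17, x18} × {47} = {(x17,47), (x18,47)}
  {x17, x18} × {48} = {(x17,48), (x18,48)}
  {x18} × {46, 47} = {(x18,46), (x18,47)}
  {x18} × {46, 48} = {(x18,46), (x18,48)}
  {x18} × {47, 48} = {(x18,47), (x18,48)}
  {x18} × {46, 47, 48} = {(x18,46), (x18,47), (x18,48)}
  {x17, x18} × {46, 47} = {(x17,46), (x17,47), (x18,46), (x18,47)}
  {x17, x18} × {46, 48} = {(x17,46), (x17,48), (x18,46), (x18,48)}
  {x17, x18} × {47, 48} = {(x17,47), (x17,48), (x18,47), (x18,48)}
  {x17, x18} × {46, 47, 48} = {(x17,46), (x17,47), (x17,48), (x18,46), (x18,47), (x18,48)}
These 15 distinct sets form the basis B.
Close under arbitrary unions to get τ_{X×Y}; counting gives |τ_{X×Y}| = 27.


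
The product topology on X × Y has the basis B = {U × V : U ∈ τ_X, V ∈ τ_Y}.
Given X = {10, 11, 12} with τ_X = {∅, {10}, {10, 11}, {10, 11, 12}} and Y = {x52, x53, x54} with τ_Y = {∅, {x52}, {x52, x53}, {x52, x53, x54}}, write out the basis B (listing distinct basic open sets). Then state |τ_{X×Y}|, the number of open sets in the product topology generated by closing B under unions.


Basis B = {∅ × ∅, {10} × {x52}, {10} × {x52, x53}, {10, 11} × {x52}, {10} × {x52, x53, x54}, {10, 11, 12} × {x52}, {10, 11} × {x52, x53}, {10, 11} × {x52, x53, x54}, {10, 11, 12} × {x52, x53}, {10, 11, 12} × {x52, x53, x54}}; |τ_{X×Y}| = 20.

Enumerate products U × V with U ∈ τ_X, V ∈ τ_Y (deduplicated):
  ∅ × ∅ = {} (∅)
  {10} × {x52} = {(10,x52)}
  {10} × {x52, x53} = {(10,x52), (10,x53)}
  {10, 11} × {x52} = {(10,x52), (11,x52)}
  {10} × {x52, x53, x54} = {(10,x52), (10,x53), (10,x54)}
  {10, 11, 12} × {x52} = {(10,x52), (11,x52), (12,x52)}
  {10, 11} × {x52, x53} = {(10,x52), (10,x53), (11,x52), (11,x53)}
  {10, 11} × {x52, x53, x54} = {(10,x52), (10,x53), (10,x54), (11,x52), (11,x53), (11,x54)}
  {10, 11, 12} × {x52, x53} = {(10,x52), (10,x53), (11,x52), (11,x53), (12,x52), (12,x53)}
  {10, 11, 12} × {x52, x53, x54} = {(10,x52), (10,x53), (10,x54), (11,x52), (11,x53), (11,x54), (12,x52), (12,x53), (12,x54)}
These 10 distinct sets form the basis B.
Close under arbitrary unions to get τ_{X×Y}; counting gives |τ_{X×Y}| = 20.


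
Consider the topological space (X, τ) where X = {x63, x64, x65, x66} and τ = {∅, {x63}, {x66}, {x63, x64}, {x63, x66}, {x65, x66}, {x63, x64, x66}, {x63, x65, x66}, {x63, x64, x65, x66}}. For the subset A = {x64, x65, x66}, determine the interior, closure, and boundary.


int(A) = {x65, x66}, cl(A) = {x64, x65, x66}, ∂A = {x64}.

Closed sets in (X, τ) are complements of opens:
  closed(X, τ) = {∅, {x64}, {x65}, {x63, x64}, {x64, x65}, {x65, x66}, {x63, x64, x65}, {x64, x65, x66}, {x63, x64, x65, x66}}.
int(A) = ⋃ {U ∈ τ : U ⊆ A}. Opens contained in A: ∅, {x66}, {x65, x66}.
Taking the union of these: int(A) = {x65, x66}.
cl(A) = ⋂ {C closed : A ⊆ C}. Closed sets containing A: {x64, x65, x66}, {x63, x64, x65, x66}.
Intersecting these: cl(A) = {x64, x65, x66}.
∂A = cl(A) ∖ int(A) = {x64, x65, x66} ∖ {x65, x66} = {x64}.


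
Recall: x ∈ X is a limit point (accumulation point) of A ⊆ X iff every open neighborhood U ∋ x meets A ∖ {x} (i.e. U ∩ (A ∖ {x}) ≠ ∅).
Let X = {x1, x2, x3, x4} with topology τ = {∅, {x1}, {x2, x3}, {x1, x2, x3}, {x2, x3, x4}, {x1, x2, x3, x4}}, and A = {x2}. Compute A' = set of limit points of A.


A' = {x3, x4}

For each x ∈ X, list the open sets U ∈ τ with x ∈ U, then check whether U ∩ (A ∖ {x}) ≠ ∅ for every such U.
  x = x1: open {x1} ∋ x has {x1} ∩ (A ∖ {x1}) = ∅, so x is NOT a limit point.
  x = x2: open {x2, x3} ∋ x has {x2, x3} ∩ (A ∖ {x2}) = ∅, so x is NOT a limit point.
  x = x3: opens ∋ x are {x2, x3}, {x1, x2, x3}, {x2, x3, x4}, {x1, x2, x3, x4}; each meets A ∖ {x3}, so x IS a limit point.
  x = x4: opens ∋ x are {x2, x3, x4}, {x1, x2, x3, x4}; each meets A ∖ {x4}, so x IS a limit point.
Collecting: A' = {x3, x4}.


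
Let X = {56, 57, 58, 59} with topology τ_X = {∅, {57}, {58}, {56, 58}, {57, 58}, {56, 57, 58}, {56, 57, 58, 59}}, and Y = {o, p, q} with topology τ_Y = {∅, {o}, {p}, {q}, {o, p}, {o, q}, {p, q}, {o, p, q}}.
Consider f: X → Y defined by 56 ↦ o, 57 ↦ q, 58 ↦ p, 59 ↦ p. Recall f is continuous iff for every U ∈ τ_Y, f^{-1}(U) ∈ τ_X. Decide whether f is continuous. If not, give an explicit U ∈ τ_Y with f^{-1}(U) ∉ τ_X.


f is NOT continuous.

Compute f^{-1}(U) for each U ∈ τ_Y:
  U = ∅: f^{-1}(U) = ∅ ∈ τ_X ✓.
  U = {o}: f^{-1}(U) = {56} ∉ τ_X ✗.
  U = {p}: f^{-1}(U) = {58, 59} ∉ τ_X ✗.
  U = {q}: f^{-1}(U) = {57} ∈ τ_X ✓.
  U = {o, p}: f^{-1}(U) = {56, 58, 59} ∉ τ_X ✗.
  U = {o, q}: f^{-1}(U) = {56, 57} ∉ τ_X ✗.
  U = {p, q}: f^{-1}(U) = {57, 58, 59} ∉ τ_X ✗.
  U = {o, p, q}: f^{-1}(U) = {56, 57, 58, 59} ∈ τ_X ✓.
Found U = {o} with f^{-1}(U) = {56} not in τ_X. Therefore f is NOT continuous.


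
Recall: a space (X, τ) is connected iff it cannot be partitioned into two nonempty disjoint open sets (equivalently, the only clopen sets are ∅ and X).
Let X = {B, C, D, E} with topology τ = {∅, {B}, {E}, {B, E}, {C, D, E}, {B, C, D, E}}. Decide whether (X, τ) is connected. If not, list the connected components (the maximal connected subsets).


(X, τ) is disconnected; components = [{B}, {C, D, E}].

Find clopen sets (U ∈ τ with X ∖ U ∈ τ):
  U = ∅, X ∖ U = {B, C, D, E} — both open, so U is clopen.
  U = {B}, X ∖ U = {C, D, E} — both open, so U is clopen.
  U = {C, D, E}, X ∖ U = {B} — both open, so U is clopen.
  U = {B, C, D, E}, X ∖ U = ∅ — both open, so U is clopen.
Nontrivial clopen(s) exist: e.g. {C, D, E}. So (X, τ) is disconnected.
Compute connected components by grouping points that agree on all clopens:
  component: {B}
  component: {C, D, E}


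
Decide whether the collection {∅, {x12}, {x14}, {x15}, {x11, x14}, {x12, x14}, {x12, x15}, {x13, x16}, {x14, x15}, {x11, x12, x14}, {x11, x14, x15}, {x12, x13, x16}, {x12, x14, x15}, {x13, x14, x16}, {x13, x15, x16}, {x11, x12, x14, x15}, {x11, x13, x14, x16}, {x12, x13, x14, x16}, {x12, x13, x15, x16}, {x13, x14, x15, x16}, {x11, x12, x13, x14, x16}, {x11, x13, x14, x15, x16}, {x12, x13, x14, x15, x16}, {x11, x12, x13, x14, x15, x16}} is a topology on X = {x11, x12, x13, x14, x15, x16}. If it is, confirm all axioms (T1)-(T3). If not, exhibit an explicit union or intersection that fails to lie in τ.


τ IS a topology on X.

Axiom (T1): ∅ ∈ τ? Yes; X ∈ τ? Yes.
Axiom (T2/T3): check pairwise unions and intersections of members of τ.
All pairwise intersections and unions checked — each lies in τ. Therefore τ satisfies (T1), (T2), (T3): it IS a topology on X.


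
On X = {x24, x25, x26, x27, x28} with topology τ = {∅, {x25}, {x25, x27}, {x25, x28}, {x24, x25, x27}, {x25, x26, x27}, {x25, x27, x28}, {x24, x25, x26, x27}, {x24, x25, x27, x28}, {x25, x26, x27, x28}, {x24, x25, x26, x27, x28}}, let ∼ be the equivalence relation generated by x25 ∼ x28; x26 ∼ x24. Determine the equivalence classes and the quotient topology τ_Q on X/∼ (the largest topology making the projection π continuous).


X/∼ = {[x24=x26], [x25=x28], [x27]}; |τ_Q| = 4.

Equivalence classes: [x24=x26], [x25=x28], [x27].
Quotient map π: X → X/∼ sends x24 ↦ [x24=x26], x25 ↦ [x25=x28], x26 ↦ [x24=x26], x27 ↦ [x27], x28 ↦ [x25=x28].
For each subset V ⊆ X/∼, compute π^{-1}(V) ⊆ X and check whether π^{-1}(V) ∈ τ. V is open in τ_Q iff π^{-1}(V) ∈ τ.
  V = {}: π^{-1}(V) = ∅ ∈ τ ✓.
  V = {[x24=x26]}: π^{-1}(V) = {x24, x26} ∉ τ ✗.
  V = {[x25=x28]}: π^{-1}(V) = {x25, x28} ∈ τ ✓.
  V = {[x24=x26], [x25=x28]}: π^{-1}(V) = {x24, x25, x26, x28} ∉ τ ✗.
  V = {[x27]}: π^{-1}(V) = {x27} ∉ τ ✗.
  V = {[x24=x26], [x27]}: π^{-1}(V) = {x24, x26, x27} ∉ τ ✗.
  V = {[x25=x28], [x27]}: π^{-1}(V) = {x25, x27, x28} ∈ τ ✓.
  V = {[x24=x26], [x25=x28], [x27]}: π^{-1}(V) = {x24, x25, x26, x27, x28} ∈ τ ✓.
Open sets in the quotient: τ_Q = {{}, {[x25=x28]}, {[x25=x28], [x27]}, {[x24=x26], [x25=x28], [x27]}} (4 elements).


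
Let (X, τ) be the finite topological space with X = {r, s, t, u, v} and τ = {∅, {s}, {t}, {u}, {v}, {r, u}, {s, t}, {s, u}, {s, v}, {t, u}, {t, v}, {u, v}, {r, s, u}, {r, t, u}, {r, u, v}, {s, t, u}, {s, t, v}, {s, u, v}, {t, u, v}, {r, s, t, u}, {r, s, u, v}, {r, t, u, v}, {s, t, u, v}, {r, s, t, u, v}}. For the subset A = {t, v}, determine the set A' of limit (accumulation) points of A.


A' = ∅

For each x ∈ X, list the open sets U ∈ τ with x ∈ U, then check whether U ∩ (A ∖ {x}) ≠ ∅ for every such U.
  x = r: open {r, u} ∋ x has {r, u} ∩ (A ∖ {r}) = ∅, so x is NOT a limit point.
  x = s: open {s} ∋ x has {s} ∩ (A ∖ {s}) = ∅, so x is NOT a limit point.
  x = t: open {t} ∋ x has {t} ∩ (A ∖ {t}) = ∅, so x is NOT a limit point.
  x = u: open {u} ∋ x has {u} ∩ (A ∖ {u}) = ∅, so x is NOT a limit point.
  x = v: open {v} ∋ x has {v} ∩ (A ∖ {v}) = ∅, so x is NOT a limit point.
Collecting: A' = ∅.
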